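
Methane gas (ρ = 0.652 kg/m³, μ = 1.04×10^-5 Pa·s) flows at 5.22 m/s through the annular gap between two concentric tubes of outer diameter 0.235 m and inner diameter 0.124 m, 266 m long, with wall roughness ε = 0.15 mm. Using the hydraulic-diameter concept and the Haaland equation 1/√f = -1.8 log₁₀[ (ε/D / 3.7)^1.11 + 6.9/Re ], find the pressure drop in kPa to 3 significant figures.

Hydraulic diameter D_h = 4A/P = D_o - D_i = 0.235 - 0.124 = 0.111 m.
Re = ρVD_h/μ = 0.652·5.22·0.111/1.04e-05 = 3.633e+04.
ε/D_h = 0.00015/0.111 = 0.00135; Haaland gives 1/√f = -1.8 log₁₀[0.000153+0.00019] = 6.237, so f = 0.02571.
ΔP = f(L/D_h)(ρV²/2) = 0.02571·266/0.111·8.883 = 547.3 Pa.
ΔP = 0.547 kPa.

ΔP ≈ 0.547 kPa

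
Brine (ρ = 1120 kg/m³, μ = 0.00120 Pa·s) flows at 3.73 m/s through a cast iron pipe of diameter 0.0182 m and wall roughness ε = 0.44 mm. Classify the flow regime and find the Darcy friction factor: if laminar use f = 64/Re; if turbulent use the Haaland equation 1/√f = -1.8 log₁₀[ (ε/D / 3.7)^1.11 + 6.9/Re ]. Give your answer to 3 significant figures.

f ≈ 0.0530

Re = ρVD/μ = 1120·3.73·0.0182/0.0012 = 6.336e+04.
Re > 4000 → turbulent. ε/D = 0.00044/0.0182 = 0.0242; Haaland: 1/√f = -1.8 log₁₀[0.00376 + 0.000109] = 4.343, so f = 0.05302.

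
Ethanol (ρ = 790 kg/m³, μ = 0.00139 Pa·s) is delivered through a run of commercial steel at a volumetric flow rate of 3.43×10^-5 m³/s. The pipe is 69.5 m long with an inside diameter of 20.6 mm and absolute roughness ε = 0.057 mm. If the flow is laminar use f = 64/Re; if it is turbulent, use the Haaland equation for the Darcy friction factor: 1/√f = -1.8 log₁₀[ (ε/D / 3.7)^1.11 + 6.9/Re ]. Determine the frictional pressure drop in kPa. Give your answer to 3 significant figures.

ΔP ≈ 0.750 kPa

Cross-sectional area A = πD²/4 = π(0.0206)²/4 = 0.0003333 m²; mean velocity V = Q/A = 3.43e-05/0.0003333 = 0.1029 m/s.
Reynolds number Re = ρVD/μ = 790 · 0.1029 · 0.0206 / 0.00139 = 1205.
Re < 2300 → laminar flow, so f = 64/Re = 64/1205 = 0.05312 (the turbulent correlation is not needed).
Darcy-Weisbach: ΔP = f(L/D)(ρV²/2) = 0.05312·(69.5/0.0206)·(790·0.1029²/2) = 0.05312·3374·4.183 = 749.7 Pa.
ΔP = 749.7 Pa = 0.750 kPa.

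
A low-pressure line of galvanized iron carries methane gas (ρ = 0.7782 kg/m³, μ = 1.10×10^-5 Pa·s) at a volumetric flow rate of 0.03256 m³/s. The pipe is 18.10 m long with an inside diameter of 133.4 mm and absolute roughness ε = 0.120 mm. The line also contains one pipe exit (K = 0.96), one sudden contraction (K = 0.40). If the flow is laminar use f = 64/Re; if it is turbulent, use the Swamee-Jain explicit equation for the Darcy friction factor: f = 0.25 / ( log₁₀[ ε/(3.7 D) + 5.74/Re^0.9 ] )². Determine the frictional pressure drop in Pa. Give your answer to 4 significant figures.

ΔP ≈ 10.72 Pa

Cross-sectional area A = πD²/4 = π(0.1334)²/4 = 0.01398 m²; mean velocity V = Q/A = 0.03256/0.01398 = 2.33 m/s.
Reynolds number Re = ρVD/μ = 0.7782 · 2.33 · 0.1334 / 1.1e-05 = 2.199e+04.
Re > 4000 → turbulent. Relative roughness ε/D = 0.00012/0.1334 = 0.0009. Swamee-Jain: f = 0.25/(log₁₀[0.0009/3.7 + 5.74/2.199e+04^0.9])² = 0.25/(log₁₀[0.000243 + 0.00071])² = 0.25/(-3.021)² = 0.02739.
Total minor-loss coefficient ΣK = 1·0.96 + 1·0.4 = 1.36.
ΔP = [f·L/D + ΣK]·(ρV²/2) = [0.02739·18.1/0.1334 + 1.36]·(0.7782·2.33²/2) = [3.717 + 1.36]·2.112 = 10.72 Pa.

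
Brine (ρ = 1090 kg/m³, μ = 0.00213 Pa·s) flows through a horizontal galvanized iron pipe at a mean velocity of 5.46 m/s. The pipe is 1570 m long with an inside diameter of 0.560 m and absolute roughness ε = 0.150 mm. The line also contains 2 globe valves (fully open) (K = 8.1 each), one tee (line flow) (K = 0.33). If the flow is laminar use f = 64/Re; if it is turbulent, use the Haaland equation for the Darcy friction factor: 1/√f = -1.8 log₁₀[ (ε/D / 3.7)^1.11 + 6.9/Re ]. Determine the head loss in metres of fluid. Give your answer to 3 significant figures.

h_f ≈ 89.3 m

Reynolds number Re = ρVD/μ = 1090 · 5.46 · 0.56 / 0.00213 = 1.565e+06.
Re > 4000 → turbulent. Relative roughness ε/D = 0.00015/0.56 = 0.000268. Haaland: 1/√f = -1.8 log₁₀[(0.000268/3.7)^1.11 + 6.9/1.565e+06] = -1.8 log₁₀[2.54e-05 + 4.41e-06] = 8.147, so f = 0.01507.
Total minor-loss coefficient ΣK = 2·8.1 + 1·0.33 = 16.5.
ΔP = [f·L/D + ΣK]·(ρV²/2) = [0.01507·1570/0.56 + 16.5]·(1090·5.46²/2) = [42.24 + 16.5]·1.625e+04 = 9.548e+05 Pa.
Head loss h_f = ΔP/(ρg) = 9.548e+05/(1090·9.81) = 89.3 m.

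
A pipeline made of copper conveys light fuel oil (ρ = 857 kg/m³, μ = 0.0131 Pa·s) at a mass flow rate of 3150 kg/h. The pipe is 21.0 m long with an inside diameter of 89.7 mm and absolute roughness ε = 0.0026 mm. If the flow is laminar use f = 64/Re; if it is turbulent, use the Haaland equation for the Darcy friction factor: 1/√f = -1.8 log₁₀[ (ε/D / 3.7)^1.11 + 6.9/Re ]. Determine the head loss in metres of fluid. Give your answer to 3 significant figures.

h_f ≈ 0.0210 m

ṁ = 3150 kg/h = 3150/3600 = 0.875 kg/s.
A = πD²/4 = π(0.0897)²/4 = 0.006319 m²; mean velocity V = ṁ/(ρA) = 0.875/(857 · 0.006319) = 0.1616 m/s.
Reynolds number Re = ρVD/μ = 857 · 0.1616 · 0.0897 / 0.0131 = 948.1.
Re < 2300 → laminar flow, so f = 64/Re = 64/948.1 = 0.0675 (the turbulent correlation is not needed).
Darcy-Weisbach: ΔP = f(L/D)(ρV²/2) = 0.0675·(21/0.0897)·(857·0.1616²/2) = 0.0675·234.1·11.19 = 176.8 Pa.
Head loss h_f = ΔP/(ρg) = 176.8/(857·9.81) = 0.0210 m.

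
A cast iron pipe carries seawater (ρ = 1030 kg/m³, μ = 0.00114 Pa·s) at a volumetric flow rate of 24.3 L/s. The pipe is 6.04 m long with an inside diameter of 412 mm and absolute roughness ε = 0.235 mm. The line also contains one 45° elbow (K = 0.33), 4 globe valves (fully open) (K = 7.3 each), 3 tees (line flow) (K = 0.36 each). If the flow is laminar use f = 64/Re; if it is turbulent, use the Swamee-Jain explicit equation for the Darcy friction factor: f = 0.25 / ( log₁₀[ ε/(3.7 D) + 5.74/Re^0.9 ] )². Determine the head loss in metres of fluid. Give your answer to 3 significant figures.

h_f ≈ 0.0524 m

Q = 24.3 L/s = 24.3/1000 = 0.0243 m³/s.
Cross-sectional area A = πD²/4 = π(0.412)²/4 = 0.1333 m²; mean velocity V = Q/A = 0.0243/0.1333 = 0.1823 m/s.
Reynolds number Re = ρVD/μ = 1030 · 0.1823 · 0.412 / 0.00114 = 6.785e+04.
Re > 4000 → turbulent. Relative roughness ε/D = 0.000235/0.412 = 0.00057. Swamee-Jain: f = 0.25/(log₁₀[0.00057/3.7 + 5.74/6.785e+04^0.9])² = 0.25/(log₁₀[0.000154 + 0.000257])² = 0.25/(-3.386)² = 0.02181.
Total minor-loss coefficient ΣK = 1·0.33 + 4·7.3 + 3·0.36 = 30.6.
ΔP = [f·L/D + ΣK]·(ρV²/2) = [0.02181·6.04/0.412 + 30.6]·(1030·0.1823²/2) = [0.3197 + 30.6]·17.11 = 529.2 Pa.
Head loss h_f = ΔP/(ρg) = 529.2/(1030·9.81) = 0.0524 m.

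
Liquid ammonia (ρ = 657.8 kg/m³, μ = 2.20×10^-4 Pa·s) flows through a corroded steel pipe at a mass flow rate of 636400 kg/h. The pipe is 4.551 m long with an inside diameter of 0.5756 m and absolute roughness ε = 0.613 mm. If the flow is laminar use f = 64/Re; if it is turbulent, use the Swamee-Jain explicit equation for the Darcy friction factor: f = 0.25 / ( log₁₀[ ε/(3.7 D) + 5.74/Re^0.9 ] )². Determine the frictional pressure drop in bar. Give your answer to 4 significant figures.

ṁ = 636400 kg/h = 636400/3600 = 176.8 kg/s.
A = πD²/4 = π(0.5756)²/4 = 0.2602 m²; mean velocity V = ṁ/(ρA) = 176.8/(657.8 · 0.2602) = 1.033 m/s.
Reynolds number Re = ρVD/μ = 657.8 · 1.033 · 0.5756 / 0.00022 = 1.777e+06.
Re > 4000 → turbulent. Relative roughness ε/D = 0.000613/0.5756 = 0.00106. Swamee-Jain: f = 0.25/(log₁₀[0.00106/3.7 + 5.74/1.777e+06^0.9])² = 0.25/(log₁₀[0.000288 + 1.36e-05])² = 0.25/(-3.521)² = 0.02017.
Darcy-Weisbach: ΔP = f(L/D)(ρV²/2) = 0.02017·(4.551/0.5756)·(657.8·1.033²/2) = 0.02017·7.907·350.8 = 55.94 Pa.
ΔP = 55.94 Pa = 5.594×10^-4 bar.

ΔP ≈ 5.594×10^-4 bar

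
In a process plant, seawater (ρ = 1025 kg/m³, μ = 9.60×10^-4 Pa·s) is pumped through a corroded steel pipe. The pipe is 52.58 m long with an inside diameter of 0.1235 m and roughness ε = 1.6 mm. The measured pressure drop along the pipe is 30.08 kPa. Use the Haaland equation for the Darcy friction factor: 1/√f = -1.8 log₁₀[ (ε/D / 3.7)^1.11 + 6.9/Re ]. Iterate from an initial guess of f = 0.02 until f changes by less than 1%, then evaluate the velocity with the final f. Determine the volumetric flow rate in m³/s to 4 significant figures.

Rearranging Darcy-Weisbach: V = √(2·ΔP·D/(f·L·ρ)). With ε/D = 0.0016/0.1235 = 0.013, iterate starting from f = 0.02:
  f = 0.02 → V = √(2·3.008e+04·0.1235/(0.02·52.58·1025)) = 2.625 m/s; Re = ρVD/μ = 3.462e+05; f → 0.04168
  f = 0.04168 → V = 1.819 m/s; Re = 2.398e+05; f → 0.04174
Converged (Δf/f < 1%). With the final f = 0.04174: V = √(2·3.008e+04·0.1235/(0.04174·52.58·1025)) = 1.817 m/s.
Q = V·A = 1.817·(π/4·0.1235²) = 0.02177 m³/s = 0.02177 m³/s.

Q ≈ 0.02177 m³/s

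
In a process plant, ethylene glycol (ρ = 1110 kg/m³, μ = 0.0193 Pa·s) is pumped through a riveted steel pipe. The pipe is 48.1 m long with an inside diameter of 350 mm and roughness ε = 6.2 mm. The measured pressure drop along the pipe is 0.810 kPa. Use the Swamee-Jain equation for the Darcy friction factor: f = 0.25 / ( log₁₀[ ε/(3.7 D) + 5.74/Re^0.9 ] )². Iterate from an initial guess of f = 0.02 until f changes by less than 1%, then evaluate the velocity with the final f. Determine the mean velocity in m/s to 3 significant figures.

V ≈ 0.453 m/s

Rearranging Darcy-Weisbach: V = √(2·ΔP·D/(f·L·ρ)). With ε/D = 0.0062/0.35 = 0.0177, iterate starting from f = 0.02:
  f = 0.02 → V = √(2·810·0.35/(0.02·48.1·1110)) = 0.7287 m/s; Re = ρVD/μ = 1.467e+04; f → 0.05001
  f = 0.05001 → V = 0.4608 m/s; Re = 9276; f → 0.05172
  f = 0.05172 → V = 0.4531 m/s; Re = 9121; f → 0.0518
Converged (Δf/f < 1%). With the final f = 0.0518: V = √(2·810·0.35/(0.0518·48.1·1110)) = 0.4528 m/s.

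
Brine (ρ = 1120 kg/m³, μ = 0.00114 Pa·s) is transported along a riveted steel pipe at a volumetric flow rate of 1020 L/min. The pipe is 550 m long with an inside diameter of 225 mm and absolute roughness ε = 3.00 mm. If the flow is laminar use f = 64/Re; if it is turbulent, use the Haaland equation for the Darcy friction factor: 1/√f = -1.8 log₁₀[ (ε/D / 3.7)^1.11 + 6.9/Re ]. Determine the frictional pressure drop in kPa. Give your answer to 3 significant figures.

ΔP ≈ 10.6 kPa

Q = 1020 L/min = 1020/60000 = 0.017 m³/s.
Cross-sectional area A = πD²/4 = π(0.225)²/4 = 0.03976 m²; mean velocity V = Q/A = 0.017/0.03976 = 0.4276 m/s.
Reynolds number Re = ρVD/μ = 1120 · 0.4276 · 0.225 / 0.00114 = 9.451e+04.
Re > 4000 → turbulent. Relative roughness ε/D = 0.003/0.225 = 0.0133. Haaland: 1/√f = -1.8 log₁₀[(0.0133/3.7)^1.11 + 6.9/9.451e+04] = -1.8 log₁₀[0.00194 + 7.3e-05] = 4.853, so f = 0.04246.
Darcy-Weisbach: ΔP = f(L/D)(ρV²/2) = 0.04246·(550/0.225)·(1120·0.4276²/2) = 0.04246·2444·102.4 = 1.063e+04 Pa.
ΔP = 1.063e+04 Pa = 10.6 kPa.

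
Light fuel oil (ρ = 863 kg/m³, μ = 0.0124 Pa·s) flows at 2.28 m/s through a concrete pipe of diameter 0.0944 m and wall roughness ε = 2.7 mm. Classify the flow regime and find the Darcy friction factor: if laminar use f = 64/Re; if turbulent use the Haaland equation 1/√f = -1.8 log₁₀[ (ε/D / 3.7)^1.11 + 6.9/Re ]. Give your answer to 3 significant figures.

Re = ρVD/μ = 863·2.28·0.0944/0.0124 = 1.498e+04.
Re > 4000 → turbulent. ε/D = 0.0027/0.0944 = 0.0286; Haaland: 1/√f = -1.8 log₁₀[0.00453 + 0.000461] = 4.144, so f = 0.05824.

f ≈ 0.0582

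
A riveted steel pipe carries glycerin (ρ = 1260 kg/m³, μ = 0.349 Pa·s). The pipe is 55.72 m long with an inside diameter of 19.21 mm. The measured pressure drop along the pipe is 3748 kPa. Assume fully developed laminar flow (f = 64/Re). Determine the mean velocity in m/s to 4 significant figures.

For laminar flow, f = 64/Re with Re = ρVD/μ, so Darcy-Weisbach reduces to ΔP = 32μLV/D². Solving for V: V = ΔP·D²/(32μL) = 3.748e+06·(0.01921)²/(32·0.349·55.72) = 2.223 m/s.
Check: Re = ρVD/μ = 1260·2.223·0.01921/0.349 = 154.1 < 2300, so the laminar assumption holds.

V ≈ 2.223 m/s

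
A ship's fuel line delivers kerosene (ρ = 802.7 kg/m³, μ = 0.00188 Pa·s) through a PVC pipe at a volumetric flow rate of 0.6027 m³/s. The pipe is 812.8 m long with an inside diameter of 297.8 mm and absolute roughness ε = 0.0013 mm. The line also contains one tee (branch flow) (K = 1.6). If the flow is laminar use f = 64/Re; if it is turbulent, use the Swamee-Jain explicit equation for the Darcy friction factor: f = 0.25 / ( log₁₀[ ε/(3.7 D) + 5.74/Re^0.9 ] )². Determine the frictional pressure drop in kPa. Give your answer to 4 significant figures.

ΔP ≈ 994.5 kPa

Cross-sectional area A = πD²/4 = π(0.2978)²/4 = 0.06965 m²; mean velocity V = Q/A = 0.6027/0.06965 = 8.653 m/s.
Reynolds number Re = ρVD/μ = 802.7 · 8.653 · 0.2978 / 0.00188 = 1.1e+06.
Re > 4000 → turbulent. Relative roughness ε/D = 1.3e-06/0.2978 = 4.37e-06. Swamee-Jain: f = 0.25/(log₁₀[4.37e-06/3.7 + 5.74/1.1e+06^0.9])² = 0.25/(log₁₀[1.18e-06 + 2.1e-05])² = 0.25/(-4.655)² = 0.01154.
Total minor-loss coefficient ΣK = 1·1.6 = 1.6.
ΔP = [f·L/D + ΣK]·(ρV²/2) = [0.01154·812.8/0.2978 + 1.6]·(802.7·8.653²/2) = [31.49 + 1.6]·3.005e+04 = 9.945e+05 Pa.
ΔP = 9.945e+05 Pa = 994.5 kPa.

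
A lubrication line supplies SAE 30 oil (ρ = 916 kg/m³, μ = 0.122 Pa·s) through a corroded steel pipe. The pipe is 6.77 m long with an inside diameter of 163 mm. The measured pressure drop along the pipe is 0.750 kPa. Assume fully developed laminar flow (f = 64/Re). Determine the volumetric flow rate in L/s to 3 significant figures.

Q ≈ 15.7 L/s

For laminar flow, f = 64/Re with Re = ρVD/μ, so Darcy-Weisbach reduces to ΔP = 32μLV/D². Solving for V: V = ΔP·D²/(32μL) = 750·(0.163)²/(32·0.122·6.77) = 0.7539 m/s.
Check: Re = ρVD/μ = 916·0.7539·0.163/0.122 = 922.7 < 2300, so the laminar assumption holds.
Q = V·A = 0.7539·(π/4·0.163²) = 0.01573 m³/s = 15.7 L/s.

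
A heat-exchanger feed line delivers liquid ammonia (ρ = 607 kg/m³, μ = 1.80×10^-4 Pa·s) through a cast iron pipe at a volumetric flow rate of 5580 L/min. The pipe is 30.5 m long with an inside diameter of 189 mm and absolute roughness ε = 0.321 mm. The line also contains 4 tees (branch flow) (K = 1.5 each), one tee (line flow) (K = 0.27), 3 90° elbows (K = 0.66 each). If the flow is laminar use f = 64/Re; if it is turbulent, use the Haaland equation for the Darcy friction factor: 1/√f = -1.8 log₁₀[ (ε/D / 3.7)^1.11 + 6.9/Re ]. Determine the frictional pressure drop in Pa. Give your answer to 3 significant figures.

Q = 5580 L/min = 5580/60000 = 0.093 m³/s.
Cross-sectional area A = πD²/4 = π(0.189)²/4 = 0.02806 m²; mean velocity V = Q/A = 0.093/0.02806 = 3.315 m/s.
Reynolds number Re = ρVD/μ = 607 · 3.315 · 0.189 / 0.00018 = 2.113e+06.
Re > 4000 → turbulent. Relative roughness ε/D = 0.000321/0.189 = 0.0017. Haaland: 1/√f = -1.8 log₁₀[(0.0017/3.7)^1.11 + 6.9/2.113e+06] = -1.8 log₁₀[0.000197 + 3.27e-06] = 6.657, so f = 0.02257.
Total minor-loss coefficient ΣK = 4·1.5 + 1·0.27 + 3·0.66 = 8.25.
ΔP = [f·L/D + ΣK]·(ρV²/2) = [0.02257·30.5/0.189 + 8.25]·(607·3.315²/2) = [3.642 + 8.25]·3335 = 3.966e+04 Pa.

ΔP ≈ 39700 Pa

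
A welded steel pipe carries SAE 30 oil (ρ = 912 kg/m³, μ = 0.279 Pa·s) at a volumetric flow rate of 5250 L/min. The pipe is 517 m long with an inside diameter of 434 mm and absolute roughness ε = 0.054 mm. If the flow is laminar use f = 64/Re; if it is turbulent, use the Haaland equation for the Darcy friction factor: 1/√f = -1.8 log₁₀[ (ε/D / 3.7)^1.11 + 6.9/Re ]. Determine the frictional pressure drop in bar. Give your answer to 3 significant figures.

Q = 5250 L/min = 5250/60000 = 0.0875 m³/s.
Cross-sectional area A = πD²/4 = π(0.434)²/4 = 0.1479 m²; mean velocity V = Q/A = 0.0875/0.1479 = 0.5915 m/s.
Reynolds number Re = ρVD/μ = 912 · 0.5915 · 0.434 / 0.279 = 839.1.
Re < 2300 → laminar flow, so f = 64/Re = 64/839.1 = 0.07627 (the turbulent correlation is not needed).
Darcy-Weisbach: ΔP = f(L/D)(ρV²/2) = 0.07627·(517/0.434)·(912·0.5915²/2) = 0.07627·1191·159.5 = 1.449e+04 Pa.
ΔP = 1.449e+04 Pa = 0.145 bar.

ΔP ≈ 0.145 bar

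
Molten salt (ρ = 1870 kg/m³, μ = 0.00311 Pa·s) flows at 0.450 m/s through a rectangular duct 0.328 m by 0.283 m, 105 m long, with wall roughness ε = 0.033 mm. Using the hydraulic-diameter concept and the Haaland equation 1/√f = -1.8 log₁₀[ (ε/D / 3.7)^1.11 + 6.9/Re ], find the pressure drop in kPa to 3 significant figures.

Hydraulic diameter D_h = 4A/P = 4·(0.328·0.283)/(2·(0.328+0.283)) = 0.3713/1.222 = 0.3038 m.
Re = ρVD_h/μ = 1870·0.45·0.3038/0.00311 = 8.221e+04.
ε/D_h = 3.3e-05/0.3038 = 0.000109; Haaland gives 1/√f = -1.8 log₁₀[9.31e-06+8.39e-05] = 7.255, so f = 0.019.
ΔP = f(L/D_h)(ρV²/2) = 0.019·105/0.3038·189.3 = 1243 Pa.
ΔP = 1.24 kPa.

ΔP ≈ 1.24 kPa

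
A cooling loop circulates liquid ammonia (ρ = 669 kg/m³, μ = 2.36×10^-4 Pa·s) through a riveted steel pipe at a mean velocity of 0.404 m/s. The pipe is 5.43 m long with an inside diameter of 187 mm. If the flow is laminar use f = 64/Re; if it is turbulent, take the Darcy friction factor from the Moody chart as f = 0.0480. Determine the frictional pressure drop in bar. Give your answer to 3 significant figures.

ΔP ≈ 7.61×10^-4 bar

Reynolds number Re = ρVD/μ = 669 · 0.404 · 0.187 / 0.000236 = 2.142e+05.
Re > 4000 → turbulent; use the Moody-chart value f = 0.0480.
Darcy-Weisbach: ΔP = f(L/D)(ρV²/2) = 0.048·(5.43/0.187)·(669·0.404²/2) = 0.048·29.04·54.6 = 76.1 Pa.
ΔP = 76.1 Pa = 7.61×10^-4 bar.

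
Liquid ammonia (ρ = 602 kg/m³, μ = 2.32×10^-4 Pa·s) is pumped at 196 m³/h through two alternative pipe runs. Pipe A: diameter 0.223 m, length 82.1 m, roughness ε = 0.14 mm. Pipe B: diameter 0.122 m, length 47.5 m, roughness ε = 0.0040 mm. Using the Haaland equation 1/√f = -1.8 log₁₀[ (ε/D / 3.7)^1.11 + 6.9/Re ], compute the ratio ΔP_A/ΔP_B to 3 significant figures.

Pipe A: V = Q/A = 0.05444/0.03906 = 1.394 m/s; Re = 8.066e+05; ε/D = 0.000628; Haaland → f = 0.01808; ΔP_A = f(L/D)(ρV²/2) = 3893 Pa.
Pipe B: V = Q/A = 0.05444/0.01169 = 4.657 m/s; Re = 1.474e+06; ε/D = 3.28e-05; Haaland → f = 0.01165; ΔP_B = f(L/D)(ρV²/2) = 2.963e+04 Pa.
ΔP_A/ΔP_B = 3893/2.963e+04 = 0.131.

ΔP_A/ΔP_B ≈ 0.131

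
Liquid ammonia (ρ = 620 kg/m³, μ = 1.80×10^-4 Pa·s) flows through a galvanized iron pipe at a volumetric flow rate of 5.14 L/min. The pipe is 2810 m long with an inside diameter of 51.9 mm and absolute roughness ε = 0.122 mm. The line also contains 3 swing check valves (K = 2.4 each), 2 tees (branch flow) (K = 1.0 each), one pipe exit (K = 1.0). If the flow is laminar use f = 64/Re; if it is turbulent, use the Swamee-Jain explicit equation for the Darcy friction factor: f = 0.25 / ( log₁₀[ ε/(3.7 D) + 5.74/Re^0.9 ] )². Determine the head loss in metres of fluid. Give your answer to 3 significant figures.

Q = 5.14 L/min = 5.14/60000 = 8.567e-05 m³/s.
Cross-sectional area A = πD²/4 = π(0.0519)²/4 = 0.002116 m²; mean velocity V = Q/A = 8.567e-05/0.002116 = 0.04049 m/s.
Reynolds number Re = ρVD/μ = 620 · 0.04049 · 0.0519 / 0.00018 = 7239.
Re > 4000 → turbulent. Relative roughness ε/D = 0.000122/0.0519 = 0.00235. Swamee-Jain: f = 0.25/(log₁₀[0.00235/3.7 + 5.74/7239^0.9])² = 0.25/(log₁₀[0.000635 + 0.00193])² = 0.25/(-2.591)² = 0.03724.
Total minor-loss coefficient ΣK = 3·2.4 + 2·1 + 1·1 = 10.2.
ΔP = [f·L/D + ΣK]·(ρV²/2) = [0.03724·2810/0.0519 + 10.2]·(620·0.04049²/2) = [2016 + 10.2]·0.5083 = 1030 Pa.
Head loss h_f = ΔP/(ρg) = 1030/(620·9.81) = 0.169 m.

h_f ≈ 0.169 m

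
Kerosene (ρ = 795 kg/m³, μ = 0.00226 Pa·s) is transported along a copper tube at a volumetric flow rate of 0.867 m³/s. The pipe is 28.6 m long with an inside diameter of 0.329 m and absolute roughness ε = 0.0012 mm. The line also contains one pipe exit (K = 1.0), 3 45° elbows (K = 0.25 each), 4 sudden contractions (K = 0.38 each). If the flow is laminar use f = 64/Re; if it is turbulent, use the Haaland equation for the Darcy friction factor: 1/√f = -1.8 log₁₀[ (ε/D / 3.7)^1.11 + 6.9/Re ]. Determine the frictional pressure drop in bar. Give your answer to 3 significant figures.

Cross-sectional area A = πD²/4 = π(0.329)²/4 = 0.08501 m²; mean velocity V = Q/A = 0.867/0.08501 = 10.2 m/s.
Reynolds number Re = ρVD/μ = 795 · 10.2 · 0.329 / 0.00226 = 1.18e+06.
Re > 4000 → turbulent. Relative roughness ε/D = 1.2e-06/0.329 = 3.65e-06. Haaland: 1/√f = -1.8 log₁₀[(3.65e-06/3.7)^1.11 + 6.9/1.18e+06] = -1.8 log₁₀[2.15e-07 + 5.85e-06] = 9.391, so f = 0.01134.
Total minor-loss coefficient ΣK = 1·1 + 3·0.25 + 4·0.38 = 3.27.
ΔP = [f·L/D + ΣK]·(ρV²/2) = [0.01134·28.6/0.329 + 3.27]·(795·10.2²/2) = [0.9856 + 3.27]·4.134e+04 = 1.759e+05 Pa.
ΔP = 1.759e+05 Pa = 1.76 bar.

ΔP ≈ 1.76 bar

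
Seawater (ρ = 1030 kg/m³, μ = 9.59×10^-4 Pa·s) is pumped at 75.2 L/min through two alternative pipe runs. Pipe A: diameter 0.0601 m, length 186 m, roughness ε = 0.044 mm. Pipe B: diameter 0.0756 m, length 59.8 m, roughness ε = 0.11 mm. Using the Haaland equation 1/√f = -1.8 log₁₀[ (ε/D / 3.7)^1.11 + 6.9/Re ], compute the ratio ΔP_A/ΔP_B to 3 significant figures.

ΔP_A/ΔP_B ≈ 8.88

Pipe A: V = Q/A = 0.001253/0.002837 = 0.4418 m/s; Re = 2.852e+04; ε/D = 0.000732; Haaland → f = 0.02526; ΔP_A = f(L/D)(ρV²/2) = 7858 Pa.
Pipe B: V = Q/A = 0.001253/0.004489 = 0.2792 m/s; Re = 2.267e+04; ε/D = 0.00146; Haaland → f = 0.02787; ΔP_B = f(L/D)(ρV²/2) = 885.2 Pa.
ΔP_A/ΔP_B = 7858/885.2 = 8.88.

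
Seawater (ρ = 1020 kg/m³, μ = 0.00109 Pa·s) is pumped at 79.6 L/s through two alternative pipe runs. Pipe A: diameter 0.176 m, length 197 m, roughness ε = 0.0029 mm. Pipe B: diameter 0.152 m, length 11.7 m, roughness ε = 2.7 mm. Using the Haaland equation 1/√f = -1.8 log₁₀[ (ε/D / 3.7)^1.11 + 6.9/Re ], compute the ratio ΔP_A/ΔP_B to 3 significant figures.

ΔP_A/ΔP_B ≈ 2.27

Pipe A: V = Q/A = 0.0796/0.02433 = 3.272 m/s; Re = 5.389e+05; ε/D = 1.65e-05; Haaland → f = 0.01309; ΔP_A = f(L/D)(ρV²/2) = 8.001e+04 Pa.
Pipe B: V = Q/A = 0.0796/0.01815 = 4.387 m/s; Re = 6.24e+05; ε/D = 0.0178; Haaland → f = 0.04666; ΔP_B = f(L/D)(ρV²/2) = 3.525e+04 Pa.
ΔP_A/ΔP_B = 8.001e+04/3.525e+04 = 2.27.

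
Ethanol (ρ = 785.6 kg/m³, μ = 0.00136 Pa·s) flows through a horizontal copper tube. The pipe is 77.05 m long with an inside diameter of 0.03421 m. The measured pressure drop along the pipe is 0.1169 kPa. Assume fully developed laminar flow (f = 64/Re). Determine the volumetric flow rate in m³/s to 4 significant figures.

For laminar flow, f = 64/Re with Re = ρVD/μ, so Darcy-Weisbach reduces to ΔP = 32μLV/D². Solving for V: V = ΔP·D²/(32μL) = 116.9·(0.03421)²/(32·0.00136·77.05) = 0.0408 m/s.
Check: Re = ρVD/μ = 785.6·0.0408·0.03421/0.00136 = 806.3 < 2300, so the laminar assumption holds.
Q = V·A = 0.0408·(π/4·0.03421²) = 3.75e-05 m³/s = 3.750×10^-5 m³/s.

Q ≈ 3.750×10^-5 m³/s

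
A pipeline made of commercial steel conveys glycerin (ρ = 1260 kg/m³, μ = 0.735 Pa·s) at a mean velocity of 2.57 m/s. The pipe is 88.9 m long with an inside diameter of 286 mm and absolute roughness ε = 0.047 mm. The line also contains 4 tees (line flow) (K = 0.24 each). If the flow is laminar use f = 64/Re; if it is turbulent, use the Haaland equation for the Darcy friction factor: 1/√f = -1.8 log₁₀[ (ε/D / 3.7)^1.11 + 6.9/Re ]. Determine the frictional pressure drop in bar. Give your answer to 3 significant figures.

ΔP ≈ 0.697 bar

Reynolds number Re = ρVD/μ = 1260 · 2.57 · 0.286 / 0.735 = 1260.
Re < 2300 → laminar flow, so f = 64/Re = 64/1260 = 0.05079 (the turbulent correlation is not needed).
Total minor-loss coefficient ΣK = 4·0.24 = 0.96.
ΔP = [f·L/D + ΣK]·(ρV²/2) = [0.05079·88.9/0.286 + 0.96]·(1260·2.57²/2) = [15.79 + 0.96]·4161 = 6.969e+04 Pa.
ΔP = 6.969e+04 Pa = 0.697 bar.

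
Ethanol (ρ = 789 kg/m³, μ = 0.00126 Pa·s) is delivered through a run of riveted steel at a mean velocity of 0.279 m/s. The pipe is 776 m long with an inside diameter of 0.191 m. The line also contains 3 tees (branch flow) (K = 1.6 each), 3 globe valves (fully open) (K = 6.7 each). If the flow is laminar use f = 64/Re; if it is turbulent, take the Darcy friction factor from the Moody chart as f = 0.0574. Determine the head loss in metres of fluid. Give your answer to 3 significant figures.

Reynolds number Re = ρVD/μ = 789 · 0.279 · 0.191 / 0.00126 = 3.337e+04.
Re > 4000 → turbulent; use the Moody-chart value f = 0.0574.
Total minor-loss coefficient ΣK = 3·1.6 + 3·6.7 = 24.9.
ΔP = [f·L/D + ΣK]·(ρV²/2) = [0.0574·776/0.191 + 24.9]·(789·0.279²/2) = [233.2 + 24.9]·30.71 = 7926 Pa.
Head loss h_f = ΔP/(ρg) = 7926/(789·9.81) = 1.02 m.

h_f ≈ 1.02 m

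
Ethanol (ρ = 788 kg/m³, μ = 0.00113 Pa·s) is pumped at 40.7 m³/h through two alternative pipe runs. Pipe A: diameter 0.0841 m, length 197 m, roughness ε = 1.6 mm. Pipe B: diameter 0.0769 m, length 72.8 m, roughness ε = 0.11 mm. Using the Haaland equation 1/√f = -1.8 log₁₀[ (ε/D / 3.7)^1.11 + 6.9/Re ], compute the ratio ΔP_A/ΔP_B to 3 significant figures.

ΔP_A/ΔP_B ≈ 3.63

Pipe A: V = Q/A = 0.01131/0.005555 = 2.035 m/s; Re = 1.194e+05; ε/D = 0.019; Haaland → f = 0.04814; ΔP_A = f(L/D)(ρV²/2) = 1.84e+05 Pa.
Pipe B: V = Q/A = 0.01131/0.004645 = 2.434 m/s; Re = 1.305e+05; ε/D = 0.00143; Haaland → f = 0.02296; ΔP_B = f(L/D)(ρV²/2) = 5.075e+04 Pa.
ΔP_A/ΔP_B = 1.84e+05/5.075e+04 = 3.63.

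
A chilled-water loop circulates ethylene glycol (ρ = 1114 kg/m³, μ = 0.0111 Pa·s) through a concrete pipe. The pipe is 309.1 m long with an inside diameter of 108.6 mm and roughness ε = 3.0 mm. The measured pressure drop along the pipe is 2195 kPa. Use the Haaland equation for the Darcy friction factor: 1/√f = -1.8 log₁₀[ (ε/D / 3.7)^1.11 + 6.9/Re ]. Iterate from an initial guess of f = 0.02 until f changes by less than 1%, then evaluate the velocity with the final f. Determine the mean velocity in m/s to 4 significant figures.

V ≈ 4.974 m/s

Rearranging Darcy-Weisbach: V = √(2·ΔP·D/(f·L·ρ)). With ε/D = 0.003/0.1086 = 0.0276, iterate starting from f = 0.02:
  f = 0.02 → V = √(2·2.195e+06·0.1086/(0.02·309.1·1114)) = 8.32 m/s; Re = ρVD/μ = 9.068e+04; f → 0.05573
  f = 0.05573 → V = 4.984 m/s; Re = 5.433e+04; f → 0.05596
Converged (Δf/f < 1%). With the final f = 0.05596: V = √(2·2.195e+06·0.1086/(0.05596·309.1·1114)) = 4.974 m/s.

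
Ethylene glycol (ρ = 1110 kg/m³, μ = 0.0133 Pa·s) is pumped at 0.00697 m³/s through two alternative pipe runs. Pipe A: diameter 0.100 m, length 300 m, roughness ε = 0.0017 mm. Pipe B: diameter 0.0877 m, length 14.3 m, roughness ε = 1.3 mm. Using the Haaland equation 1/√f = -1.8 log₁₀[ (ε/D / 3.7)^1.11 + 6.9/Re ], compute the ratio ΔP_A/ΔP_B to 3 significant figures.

ΔP_A/ΔP_B ≈ 7.54

Pipe A: V = Q/A = 0.00697/0.007854 = 0.8874 m/s; Re = 7407; ε/D = 1.7e-05; Haaland → f = 0.03361; ΔP_A = f(L/D)(ρV²/2) = 4.408e+04 Pa.
Pipe B: V = Q/A = 0.00697/0.006041 = 1.154 m/s; Re = 8445; ε/D = 0.0148; Haaland → f = 0.04849; ΔP_B = f(L/D)(ρV²/2) = 5842 Pa.
ΔP_A/ΔP_B = 4.408e+04/5842 = 7.54.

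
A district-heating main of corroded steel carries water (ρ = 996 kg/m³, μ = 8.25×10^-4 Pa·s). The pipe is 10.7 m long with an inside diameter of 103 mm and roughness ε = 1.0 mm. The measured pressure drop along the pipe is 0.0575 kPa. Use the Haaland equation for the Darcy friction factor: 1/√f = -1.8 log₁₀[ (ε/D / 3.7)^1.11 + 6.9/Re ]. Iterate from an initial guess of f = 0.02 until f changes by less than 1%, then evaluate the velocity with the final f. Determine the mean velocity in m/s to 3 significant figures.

Rearranging Darcy-Weisbach: V = √(2·ΔP·D/(f·L·ρ)). With ε/D = 0.001/0.103 = 0.00971, iterate starting from f = 0.02:
  f = 0.02 → V = √(2·57.5·0.103/(0.02·10.7·996)) = 0.2357 m/s; Re = ρVD/μ = 2.931e+04; f → 0.03948
  f = 0.03948 → V = 0.1678 m/s; Re = 2.086e+04; f → 0.0402
  f = 0.0402 → V = 0.1663 m/s; Re = 2.068e+04; f → 0.04023
Converged (Δf/f < 1%). With the final f = 0.04023: V = √(2·57.5·0.103/(0.04023·10.7·996)) = 0.1662 m/s.

V ≈ 0.166 m/s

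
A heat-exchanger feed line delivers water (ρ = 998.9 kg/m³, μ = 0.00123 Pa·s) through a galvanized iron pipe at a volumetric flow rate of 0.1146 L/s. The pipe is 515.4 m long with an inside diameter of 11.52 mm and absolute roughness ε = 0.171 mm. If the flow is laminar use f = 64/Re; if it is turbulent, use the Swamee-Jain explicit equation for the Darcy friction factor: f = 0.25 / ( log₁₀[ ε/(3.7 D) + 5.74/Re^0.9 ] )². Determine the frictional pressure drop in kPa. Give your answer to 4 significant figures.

Q = 0.1146 L/s = 0.1146/1000 = 0.0001146 m³/s.
Cross-sectional area A = πD²/4 = π(0.01152)²/4 = 0.0001042 m²; mean velocity V = Q/A = 0.0001146/0.0001042 = 1.099 m/s.
Reynolds number Re = ρVD/μ = 998.9 · 1.099 · 0.01152 / 0.00123 = 1.029e+04.
Re > 4000 → turbulent. Relative roughness ε/D = 0.000171/0.01152 = 0.0148. Swamee-Jain: f = 0.25/(log₁₀[0.0148/3.7 + 5.74/1.029e+04^0.9])² = 0.25/(log₁₀[0.00401 + 0.00141])² = 0.25/(-2.266)² = 0.04868.
Darcy-Weisbach: ΔP = f(L/D)(ρV²/2) = 0.04868·(515.4/0.01152)·(998.9·1.099²/2) = 0.04868·4.474e+04·603.8 = 1.315e+06 Pa.
ΔP = 1.315e+06 Pa = 1315 kPa.

ΔP ≈ 1315 kPa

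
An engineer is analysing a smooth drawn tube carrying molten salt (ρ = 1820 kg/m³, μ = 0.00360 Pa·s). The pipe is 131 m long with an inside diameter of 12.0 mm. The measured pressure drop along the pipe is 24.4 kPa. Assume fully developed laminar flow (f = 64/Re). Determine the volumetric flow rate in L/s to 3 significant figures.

For laminar flow, f = 64/Re with Re = ρVD/μ, so Darcy-Weisbach reduces to ΔP = 32μLV/D². Solving for V: V = ΔP·D²/(32μL) = 2.44e+04·(0.012)²/(32·0.0036·131) = 0.2328 m/s.
Check: Re = ρVD/μ = 1820·0.2328·0.012/0.0036 = 1412 < 2300, so the laminar assumption holds.
Q = V·A = 0.2328·(π/4·0.012²) = 2.633e-05 m³/s = 0.0263 L/s.

Q ≈ 0.0263 L/s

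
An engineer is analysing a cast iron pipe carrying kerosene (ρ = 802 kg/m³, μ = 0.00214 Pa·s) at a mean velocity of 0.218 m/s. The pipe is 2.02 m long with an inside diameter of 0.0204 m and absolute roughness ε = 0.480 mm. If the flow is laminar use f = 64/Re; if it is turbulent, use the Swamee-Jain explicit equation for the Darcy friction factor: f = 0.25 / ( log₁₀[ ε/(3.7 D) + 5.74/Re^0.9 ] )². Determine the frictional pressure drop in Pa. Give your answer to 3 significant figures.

Reynolds number Re = ρVD/μ = 802 · 0.218 · 0.0204 / 0.00214 = 1667.
Re < 2300 → laminar flow, so f = 64/Re = 64/1667 = 0.0384 (the turbulent correlation is not needed).
Darcy-Weisbach: ΔP = f(L/D)(ρV²/2) = 0.0384·(2.02/0.0204)·(802·0.218²/2) = 0.0384·99.02·19.06 = 72.46 Pa.

ΔP ≈ 72.5 Pa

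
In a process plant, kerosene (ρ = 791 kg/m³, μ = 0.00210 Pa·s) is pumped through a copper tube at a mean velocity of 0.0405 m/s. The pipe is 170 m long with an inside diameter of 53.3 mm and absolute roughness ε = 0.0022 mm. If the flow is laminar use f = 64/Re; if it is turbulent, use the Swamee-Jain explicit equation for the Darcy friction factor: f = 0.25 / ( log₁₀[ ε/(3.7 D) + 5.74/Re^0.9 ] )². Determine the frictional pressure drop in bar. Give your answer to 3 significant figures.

Reynolds number Re = ρVD/μ = 791 · 0.0405 · 0.0533 / 0.0021 = 813.1.
Re < 2300 → laminar flow, so f = 64/Re = 64/813.1 = 0.07871 (the turbulent correlation is not needed).
Darcy-Weisbach: ΔP = f(L/D)(ρV²/2) = 0.07871·(170/0.0533)·(791·0.0405²/2) = 0.07871·3189·0.6487 = 162.9 Pa.
ΔP = 162.9 Pa = 0.00163 bar.

ΔP ≈ 0.00163 bar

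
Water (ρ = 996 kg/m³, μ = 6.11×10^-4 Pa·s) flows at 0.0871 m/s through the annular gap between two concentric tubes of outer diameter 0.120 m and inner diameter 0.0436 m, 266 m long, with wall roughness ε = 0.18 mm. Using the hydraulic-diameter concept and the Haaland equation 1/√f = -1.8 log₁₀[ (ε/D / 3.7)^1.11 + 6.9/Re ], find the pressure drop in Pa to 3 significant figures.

ΔP ≈ 440 Pa

Hydraulic diameter D_h = 4A/P = D_o - D_i = 0.12 - 0.0436 = 0.0764 m.
Re = ρVD_h/μ = 996·0.0871·0.0764/0.000611 = 1.085e+04.
ε/D_h = 0.00018/0.0764 = 0.00236; Haaland gives 1/√f = -1.8 log₁₀[0.000283+0.000636] = 5.466, so f = 0.03348.
ΔP = f(L/D_h)(ρV²/2) = 0.03348·266/0.0764·3.778 = 440.3 Pa.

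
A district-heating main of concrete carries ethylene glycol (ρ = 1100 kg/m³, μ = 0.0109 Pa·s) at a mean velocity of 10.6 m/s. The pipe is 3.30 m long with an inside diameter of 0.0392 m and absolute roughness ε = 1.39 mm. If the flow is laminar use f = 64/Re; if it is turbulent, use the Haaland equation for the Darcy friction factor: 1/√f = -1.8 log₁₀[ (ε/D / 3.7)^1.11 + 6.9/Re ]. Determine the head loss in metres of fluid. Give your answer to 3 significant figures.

h_f ≈ 30.0 m

Reynolds number Re = ρVD/μ = 1100 · 10.6 · 0.0392 / 0.0109 = 4.193e+04.
Re > 4000 → turbulent. Relative roughness ε/D = 0.00139/0.0392 = 0.0355. Haaland: 1/√f = -1.8 log₁₀[(0.0355/3.7)^1.11 + 6.9/4.193e+04] = -1.8 log₁₀[0.00575 + 0.000165] = 4.011, so f = 0.06216.
Darcy-Weisbach: ΔP = f(L/D)(ρV²/2) = 0.06216·(3.3/0.0392)·(1100·10.6²/2) = 0.06216·84.18·6.18e+04 = 3.234e+05 Pa.
Head loss h_f = ΔP/(ρg) = 3.234e+05/(1100·9.81) = 30.0 m.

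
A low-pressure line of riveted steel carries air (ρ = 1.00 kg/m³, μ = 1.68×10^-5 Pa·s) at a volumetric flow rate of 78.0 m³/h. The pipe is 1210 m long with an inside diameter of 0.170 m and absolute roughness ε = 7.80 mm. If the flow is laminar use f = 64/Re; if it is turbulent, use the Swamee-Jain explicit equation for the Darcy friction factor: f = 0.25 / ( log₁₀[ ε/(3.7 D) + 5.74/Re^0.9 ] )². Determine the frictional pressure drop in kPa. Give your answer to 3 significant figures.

ΔP ≈ 0.235 kPa

Q = 78.0 m³/h = 78.0/3600 = 0.02167 m³/s.
Cross-sectional area A = πD²/4 = π(0.17)²/4 = 0.0227 m²; mean velocity V = Q/A = 0.02167/0.0227 = 0.9546 m/s.
Reynolds number Re = ρVD/μ = 1 · 0.9546 · 0.17 / 1.68e-05 = 9659.
Re > 4000 → turbulent. Relative roughness ε/D = 0.0078/0.17 = 0.0459. Swamee-Jain: f = 0.25/(log₁₀[0.0459/3.7 + 5.74/9659^0.9])² = 0.25/(log₁₀[0.0124 + 0.00149])² = 0.25/(-1.857)² = 0.07247.
Darcy-Weisbach: ΔP = f(L/D)(ρV²/2) = 0.07247·(1210/0.17)·(1·0.9546²/2) = 0.07247·7118·0.4556 = 235 Pa.
ΔP = 235 Pa = 0.235 kPa.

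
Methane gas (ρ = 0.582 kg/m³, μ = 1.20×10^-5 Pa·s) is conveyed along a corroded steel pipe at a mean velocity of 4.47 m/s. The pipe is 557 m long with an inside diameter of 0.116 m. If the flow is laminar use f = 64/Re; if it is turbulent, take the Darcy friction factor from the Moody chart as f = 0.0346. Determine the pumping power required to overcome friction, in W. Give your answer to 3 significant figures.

P ≈ 45.6 W

Reynolds number Re = ρVD/μ = 0.582 · 4.47 · 0.116 / 1.2e-05 = 2.515e+04.
Re > 4000 → turbulent; use the Moody-chart value f = 0.0346.
Darcy-Weisbach: ΔP = f(L/D)(ρV²/2) = 0.0346·(557/0.116)·(0.582·4.47²/2) = 0.0346·4802·5.814 = 966 Pa.
Q = V·A = 4.47·0.01057 = 0.04724 m³/s.
Pumping power P = QΔP = 0.04724·966 = 45.63 W = 45.6 W.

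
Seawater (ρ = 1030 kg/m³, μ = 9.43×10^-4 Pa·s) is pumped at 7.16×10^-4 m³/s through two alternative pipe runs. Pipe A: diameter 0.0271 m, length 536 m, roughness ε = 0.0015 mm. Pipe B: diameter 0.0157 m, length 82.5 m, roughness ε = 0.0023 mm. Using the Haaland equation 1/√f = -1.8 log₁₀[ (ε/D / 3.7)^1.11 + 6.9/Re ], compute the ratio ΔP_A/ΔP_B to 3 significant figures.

Pipe A: V = Q/A = 0.000716/0.0005768 = 1.241 m/s; Re = 3.674e+04; ε/D = 5.54e-05; Haaland → f = 0.02235; ΔP_A = f(L/D)(ρV²/2) = 3.508e+05 Pa.
Pipe B: V = Q/A = 0.000716/0.0001936 = 3.698 m/s; Re = 6.342e+04; ε/D = 0.000146; Haaland → f = 0.02014; ΔP_B = f(L/D)(ρV²/2) = 7.456e+05 Pa.
ΔP_A/ΔP_B = 3.508e+05/7.456e+05 = 0.470.

ΔP_A/ΔP_B ≈ 0.470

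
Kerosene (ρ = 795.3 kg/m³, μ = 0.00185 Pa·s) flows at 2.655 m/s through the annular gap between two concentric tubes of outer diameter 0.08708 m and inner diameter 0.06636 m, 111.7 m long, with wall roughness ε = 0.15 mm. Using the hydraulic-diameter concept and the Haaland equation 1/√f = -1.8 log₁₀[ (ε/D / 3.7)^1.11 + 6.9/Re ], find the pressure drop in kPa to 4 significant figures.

Hydraulic diameter D_h = 4A/P = D_o - D_i = 0.08708 - 0.06636 = 0.02072 m.
Re = ρVD_h/μ = 795.3·2.655·0.02072/0.00185 = 2.365e+04.
ε/D_h = 0.00015/0.02072 = 0.00724; Haaland gives 1/√f = -1.8 log₁₀[0.000985+0.000292] = 5.209, so f = 0.03686.
ΔP = f(L/D_h)(ρV²/2) = 0.03686·111.7/0.02072·2803 = 5.569e+05 Pa.
ΔP = 556.9 kPa.

ΔP ≈ 556.9 kPa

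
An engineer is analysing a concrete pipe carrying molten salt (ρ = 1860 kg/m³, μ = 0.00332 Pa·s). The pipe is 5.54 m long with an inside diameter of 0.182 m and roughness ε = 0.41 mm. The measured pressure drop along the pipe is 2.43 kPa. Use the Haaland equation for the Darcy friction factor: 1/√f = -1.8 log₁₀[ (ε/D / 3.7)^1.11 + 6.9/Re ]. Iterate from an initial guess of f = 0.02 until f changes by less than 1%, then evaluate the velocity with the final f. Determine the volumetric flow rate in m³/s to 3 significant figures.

Rearranging Darcy-Weisbach: V = √(2·ΔP·D/(f·L·ρ)). With ε/D = 0.00041/0.182 = 0.00225, iterate starting from f = 0.02:
  f = 0.02 → V = √(2·2430·0.182/(0.02·5.54·1860)) = 2.072 m/s; Re = ρVD/μ = 2.112e+05; f → 0.02492
  f = 0.02492 → V = 1.856 m/s; Re = 1.893e+05; f → 0.02499
Converged (Δf/f < 1%). With the final f = 0.02499: V = √(2·2430·0.182/(0.02499·5.54·1860)) = 1.853 m/s.
Q = V·A = 1.853·(π/4·0.182²) = 0.04821 m³/s = 0.0482 m³/s.

Q ≈ 0.0482 m³/s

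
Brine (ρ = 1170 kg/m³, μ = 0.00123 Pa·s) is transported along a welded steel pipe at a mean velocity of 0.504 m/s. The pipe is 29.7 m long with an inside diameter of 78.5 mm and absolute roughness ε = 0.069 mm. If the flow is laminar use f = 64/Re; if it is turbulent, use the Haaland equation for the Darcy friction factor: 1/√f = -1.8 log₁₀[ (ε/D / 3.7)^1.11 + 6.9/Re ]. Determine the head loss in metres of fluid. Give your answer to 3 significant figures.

h_f ≈ 0.120 m

Reynolds number Re = ρVD/μ = 1170 · 0.504 · 0.0785 / 0.00123 = 3.763e+04.
Re > 4000 → turbulent. Relative roughness ε/D = 6.9e-05/0.0785 = 0.000879. Haaland: 1/√f = -1.8 log₁₀[(0.000879/3.7)^1.11 + 6.9/3.763e+04] = -1.8 log₁₀[9.49e-05 + 0.000183] = 6.4, so f = 0.02441.
Darcy-Weisbach: ΔP = f(L/D)(ρV²/2) = 0.02441·(29.7/0.0785)·(1170·0.504²/2) = 0.02441·378.3·148.6 = 1373 Pa.
Head loss h_f = ΔP/(ρg) = 1373/(1170·9.81) = 0.120 m.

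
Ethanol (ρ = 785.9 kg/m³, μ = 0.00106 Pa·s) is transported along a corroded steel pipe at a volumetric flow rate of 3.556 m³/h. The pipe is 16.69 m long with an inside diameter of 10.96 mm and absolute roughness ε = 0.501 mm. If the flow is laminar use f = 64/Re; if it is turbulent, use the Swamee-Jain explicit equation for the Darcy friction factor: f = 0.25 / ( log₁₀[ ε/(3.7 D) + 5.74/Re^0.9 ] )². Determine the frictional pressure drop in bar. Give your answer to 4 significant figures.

ΔP ≈ 45.39 bar

Q = 3.556 m³/h = 3.556/3600 = 0.0009878 m³/s.
Cross-sectional area A = πD²/4 = π(0.01096)²/4 = 9.434e-05 m²; mean velocity V = Q/A = 0.0009878/9.434e-05 = 10.47 m/s.
Reynolds number Re = ρVD/μ = 785.9 · 10.47 · 0.01096 / 0.00106 = 8.508e+04.
Re > 4000 → turbulent. Relative roughness ε/D = 0.000501/0.01096 = 0.0457. Swamee-Jain: f = 0.25/(log₁₀[0.0457/3.7 + 5.74/8.508e+04^0.9])² = 0.25/(log₁₀[0.0124 + 0.00021])² = 0.25/(-1.901)² = 0.06919.
Darcy-Weisbach: ΔP = f(L/D)(ρV²/2) = 0.06919·(16.69/0.01096)·(785.9·10.47²/2) = 0.06919·1523·4.308e+04 = 4.539e+06 Pa.
ΔP = 4.539e+06 Pa = 45.39 bar.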